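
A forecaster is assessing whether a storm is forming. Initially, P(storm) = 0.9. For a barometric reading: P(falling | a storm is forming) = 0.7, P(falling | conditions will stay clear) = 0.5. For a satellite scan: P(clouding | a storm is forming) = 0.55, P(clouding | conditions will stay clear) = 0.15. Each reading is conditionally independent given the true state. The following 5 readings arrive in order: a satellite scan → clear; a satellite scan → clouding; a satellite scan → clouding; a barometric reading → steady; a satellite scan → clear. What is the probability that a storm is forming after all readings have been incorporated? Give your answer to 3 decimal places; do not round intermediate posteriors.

0.953

Apply Bayes' rule sequentially, carrying P(storm) forward.
After a satellite scan='clear': P(storm) = 0.45·0.9000 / (0.45·0.9000 + 0.85·0.1000) ≈ 0.8265
After a satellite scan='clouding': P(storm) = 0.55·0.8265 / (0.55·0.8265 + 0.15·0.1735) ≈ 0.9459
After a satellite scan='clouding': P(storm) = 0.55·0.9459 / (0.55·0.9459 + 0.15·0.0541) ≈ 0.9846
After a barometric reading='steady': P(storm) = 0.3·0.9846 / (0.3·0.9846 + 0.5·0.0154) ≈ 0.9746
After a satellite scan='clear': P(storm) = 0.45·0.9746 / (0.45·0.9746 + 0.85·0.0254) ≈ 0.9532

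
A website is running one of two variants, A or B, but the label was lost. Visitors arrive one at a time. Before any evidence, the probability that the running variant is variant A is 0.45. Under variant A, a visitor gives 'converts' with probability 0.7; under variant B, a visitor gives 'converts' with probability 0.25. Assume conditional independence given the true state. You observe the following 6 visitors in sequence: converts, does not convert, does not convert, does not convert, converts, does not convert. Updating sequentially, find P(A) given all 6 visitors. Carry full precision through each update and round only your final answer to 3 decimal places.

After 'converts': P(A) = 0.7·0.4500 / (0.7·0.4500 + 0.25·0.5500) ≈ 0.6961
After 'does not convert': P(A) = 0.3·0.6961 / (0.3·0.6961 + 0.75·0.3039) ≈ 0.4782
After 'does not convert': P(A) = 0.3·0.4782 / (0.3·0.4782 + 0.75·0.5218) ≈ 0.2682
After 'does not convert': P(A) = 0.3·0.2682 / (0.3·0.2682 + 0.75·0.7318) ≈ 0.1279
After 'converts': P(A) = 0.7·0.1279 / (0.7·0.1279 + 0.25·0.8721) ≈ 0.2910
After 'does not convert': P(A) = 0.3·0.2910 / (0.3·0.2910 + 0.75·0.7090) ≈ 0.1411

0.141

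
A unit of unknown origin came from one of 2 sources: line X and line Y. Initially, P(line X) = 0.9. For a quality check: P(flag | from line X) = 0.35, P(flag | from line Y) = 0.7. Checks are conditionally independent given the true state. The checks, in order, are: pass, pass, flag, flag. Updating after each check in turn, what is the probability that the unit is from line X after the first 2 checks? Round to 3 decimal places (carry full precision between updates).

After 'pass': P(line X) = 0.65·0.9000 / (0.65·0.9000 + 0.3·0.1000) ≈ 0.9512
After 'pass': P(line X) = 0.65·0.9512 / (0.65·0.9512 + 0.3·0.0488) ≈ 0.9769

0.977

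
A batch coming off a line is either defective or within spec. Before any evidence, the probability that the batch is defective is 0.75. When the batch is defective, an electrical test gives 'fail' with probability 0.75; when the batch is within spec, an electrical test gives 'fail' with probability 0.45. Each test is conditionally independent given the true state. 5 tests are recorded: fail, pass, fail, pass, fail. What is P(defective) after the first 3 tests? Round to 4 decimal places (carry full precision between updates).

0.7911

After 'fail': P(defective) = 0.75·0.7500 / (0.75·0.7500 + 0.45·0.2500) ≈ 0.8333
After 'pass': P(defective) = 0.25·0.8333 / (0.25·0.8333 + 0.55·0.1667) ≈ 0.6944
After 'fail': P(defective) = 0.75·0.6944 / (0.75·0.6944 + 0.45·0.3056) ≈ 0.7911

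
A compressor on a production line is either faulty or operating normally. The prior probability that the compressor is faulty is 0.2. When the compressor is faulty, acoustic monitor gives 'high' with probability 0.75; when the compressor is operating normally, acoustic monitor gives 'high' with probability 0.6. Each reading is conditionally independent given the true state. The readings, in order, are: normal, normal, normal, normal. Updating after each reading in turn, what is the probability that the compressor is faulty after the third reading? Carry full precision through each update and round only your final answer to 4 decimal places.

0.0575

After 'normal': P(faulty) = 0.25·0.2000 / (0.25·0.2000 + 0.4·0.8000) ≈ 0.1351
After 'normal': P(faulty) = 0.25·0.1351 / (0.25·0.1351 + 0.4·0.8649) ≈ 0.0890
After 'normal': P(faulty) = 0.25·0.0890 / (0.25·0.0890 + 0.4·0.9110) ≈ 0.0575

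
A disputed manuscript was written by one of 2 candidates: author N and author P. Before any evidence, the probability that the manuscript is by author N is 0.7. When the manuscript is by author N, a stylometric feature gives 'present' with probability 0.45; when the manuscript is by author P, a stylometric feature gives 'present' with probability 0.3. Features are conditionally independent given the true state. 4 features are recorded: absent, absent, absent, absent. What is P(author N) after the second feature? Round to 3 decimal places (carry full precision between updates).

0.590

Each posterior becomes the prior for the next update.
After 'absent': P(author N) = 0.55·0.7000 / (0.55·0.7000 + 0.7·0.3000) ≈ 0.6471
After 'absent': P(author N) = 0.55·0.6471 / (0.55·0.6471 + 0.7·0.3529) ≈ 0.5902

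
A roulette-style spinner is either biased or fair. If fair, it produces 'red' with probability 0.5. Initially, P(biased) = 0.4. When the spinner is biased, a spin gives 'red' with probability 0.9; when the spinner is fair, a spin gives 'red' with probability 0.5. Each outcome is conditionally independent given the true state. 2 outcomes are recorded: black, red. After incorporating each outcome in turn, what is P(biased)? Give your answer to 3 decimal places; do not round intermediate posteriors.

0.194

After 'black': P(biased) = 0.1·0.4000 / (0.1·0.4000 + 0.5·0.6000) ≈ 0.1176
After 'red': P(biased) = 0.9·0.1176 / (0.9·0.1176 + 0.5·0.8824) ≈ 0.1935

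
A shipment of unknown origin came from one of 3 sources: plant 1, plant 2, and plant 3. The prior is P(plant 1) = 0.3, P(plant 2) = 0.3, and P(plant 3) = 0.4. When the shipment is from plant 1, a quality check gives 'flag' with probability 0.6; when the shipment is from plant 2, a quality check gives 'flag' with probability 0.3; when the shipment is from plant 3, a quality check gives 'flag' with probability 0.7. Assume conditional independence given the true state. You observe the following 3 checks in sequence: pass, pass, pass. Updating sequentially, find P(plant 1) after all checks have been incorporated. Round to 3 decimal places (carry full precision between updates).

After 'pass': normaliser = 0.4·0.3000 + 0.7·0.3000 + 0.3·0.4000; P(plant 1) ≈ 0.2667, P(plant 2) ≈ 0.4667, P(plant 3) ≈ 0.2667
After 'pass': normaliser = 0.4·0.2667 + 0.7·0.4667 + 0.3·0.2667; P(plant 1) ≈ 0.2078, P(plant 2) ≈ 0.6364, P(plant 3) ≈ 0.1558
After 'pass': normaliser = 0.4·0.2078 + 0.7·0.6364 + 0.3·0.1558; P(plant 1) ≈ 0.1445, P(plant 2) ≈ 0.7743, P(plant 3) ≈ 0.0813

0.144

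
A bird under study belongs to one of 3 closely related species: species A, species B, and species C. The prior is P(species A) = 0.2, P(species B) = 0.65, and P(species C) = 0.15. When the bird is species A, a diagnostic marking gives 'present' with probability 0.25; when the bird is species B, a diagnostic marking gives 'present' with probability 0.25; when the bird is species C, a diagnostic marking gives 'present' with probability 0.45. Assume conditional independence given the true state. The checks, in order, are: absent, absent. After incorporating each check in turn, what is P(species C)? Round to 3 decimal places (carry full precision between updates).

0.087

After 'absent': normaliser = 0.75·0.2000 + 0.75·0.6500 + 0.55·0.1500; P(species A) ≈ 0.2083, P(species B) ≈ 0.6771, P(species C) ≈ 0.1146
After 'absent': normaliser = 0.75·0.2083 + 0.75·0.6771 + 0.55·0.1146; P(species A) ≈ 0.2149, P(species B) ≈ 0.6984, P(species C) ≈ 0.0867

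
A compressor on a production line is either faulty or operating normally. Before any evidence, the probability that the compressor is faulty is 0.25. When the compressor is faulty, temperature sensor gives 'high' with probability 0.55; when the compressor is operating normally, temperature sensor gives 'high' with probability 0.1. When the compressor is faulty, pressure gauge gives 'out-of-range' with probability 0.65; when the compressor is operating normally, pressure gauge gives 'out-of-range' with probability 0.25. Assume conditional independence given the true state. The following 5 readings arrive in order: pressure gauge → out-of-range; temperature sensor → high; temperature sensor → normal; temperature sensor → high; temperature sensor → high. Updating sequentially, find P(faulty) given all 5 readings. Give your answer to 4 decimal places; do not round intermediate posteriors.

0.9863

After pressure gauge='out-of-range': P(faulty) = 0.65·0.2500 / (0.65·0.2500 + 0.25·0.7500) ≈ 0.4643
After temperature sensor='high': P(faulty) = 0.55·0.4643 / (0.55·0.4643 + 0.1·0.5357) ≈ 0.8266
After temperature sensor='normal': P(faulty) = 0.45·0.8266 / (0.45·0.8266 + 0.9·0.1734) ≈ 0.7044
After temperature sensor='high': P(faulty) = 0.55·0.7044 / (0.55·0.7044 + 0.1·0.2956) ≈ 0.9291
After temperature sensor='high': P(faulty) = 0.55·0.9291 / (0.55·0.9291 + 0.1·0.0709) ≈ 0.9863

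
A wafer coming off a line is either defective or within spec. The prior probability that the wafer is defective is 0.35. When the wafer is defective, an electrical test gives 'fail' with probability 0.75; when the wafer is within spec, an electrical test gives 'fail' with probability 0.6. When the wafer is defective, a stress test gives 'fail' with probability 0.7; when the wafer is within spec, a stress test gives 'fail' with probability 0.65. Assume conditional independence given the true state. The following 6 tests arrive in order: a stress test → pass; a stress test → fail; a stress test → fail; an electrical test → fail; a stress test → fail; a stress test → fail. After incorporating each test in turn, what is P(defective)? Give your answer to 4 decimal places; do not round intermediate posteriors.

After a stress test='pass': P(defective) = 0.3·0.3500 / (0.3·0.3500 + 0.35·0.6500) ≈ 0.3158
After a stress test='fail': P(defective) = 0.7·0.3158 / (0.7·0.3158 + 0.65·0.6842) ≈ 0.3320
After a stress test='fail': P(defective) = 0.7·0.3320 / (0.7·0.3320 + 0.65·0.6680) ≈ 0.3487
After an electrical test='fail': P(defective) = 0.75·0.3487 / (0.75·0.3487 + 0.6·0.6513) ≈ 0.4009
After a stress test='fail': P(defective) = 0.7·0.4009 / (0.7·0.4009 + 0.65·0.5991) ≈ 0.4188
After a stress test='fail': P(defective) = 0.7·0.4188 / (0.7·0.4188 + 0.65·0.5812) ≈ 0.4369

0.4369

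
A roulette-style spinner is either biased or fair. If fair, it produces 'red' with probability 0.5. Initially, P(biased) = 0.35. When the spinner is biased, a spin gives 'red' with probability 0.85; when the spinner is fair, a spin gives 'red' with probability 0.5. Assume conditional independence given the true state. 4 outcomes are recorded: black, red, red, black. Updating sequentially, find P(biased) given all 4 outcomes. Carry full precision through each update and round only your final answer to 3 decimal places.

After 'black': P(biased) = 0.15·0.3500 / (0.15·0.3500 + 0.5·0.6500) ≈ 0.1391
After 'red': P(biased) = 0.85·0.1391 / (0.85·0.1391 + 0.5·0.8609) ≈ 0.2154
After 'red': P(biased) = 0.85·0.2154 / (0.85·0.2154 + 0.5·0.7846) ≈ 0.3183
After 'black': P(biased) = 0.15·0.3183 / (0.15·0.3183 + 0.5·0.6817) ≈ 0.1228

0.123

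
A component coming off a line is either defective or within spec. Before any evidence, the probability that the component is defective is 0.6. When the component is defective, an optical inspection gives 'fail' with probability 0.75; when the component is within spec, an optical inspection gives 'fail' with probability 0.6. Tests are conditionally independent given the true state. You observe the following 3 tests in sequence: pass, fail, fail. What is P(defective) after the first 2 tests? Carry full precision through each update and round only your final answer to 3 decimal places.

0.540

After 'pass': P(defective) = 0.25·0.6000 / (0.25·0.6000 + 0.4·0.4000) ≈ 0.4839
After 'fail': P(defective) = 0.75·0.4839 / (0.75·0.4839 + 0.6·0.5161) ≈ 0.5396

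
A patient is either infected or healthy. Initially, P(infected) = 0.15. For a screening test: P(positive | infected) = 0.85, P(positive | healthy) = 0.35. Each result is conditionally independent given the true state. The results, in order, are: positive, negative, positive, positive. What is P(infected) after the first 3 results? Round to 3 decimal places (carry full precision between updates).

Each posterior becomes the prior for the next update.
After 'positive': P(infected) = 0.85·0.1500 / (0.85·0.1500 + 0.35·0.8500) ≈ 0.3000
After 'negative': P(infected) = 0.15·0.3000 / (0.15·0.3000 + 0.65·0.7000) ≈ 0.0900
After 'positive': P(infected) = 0.85·0.0900 / (0.85·0.0900 + 0.35·0.9100) ≈ 0.1937

0.194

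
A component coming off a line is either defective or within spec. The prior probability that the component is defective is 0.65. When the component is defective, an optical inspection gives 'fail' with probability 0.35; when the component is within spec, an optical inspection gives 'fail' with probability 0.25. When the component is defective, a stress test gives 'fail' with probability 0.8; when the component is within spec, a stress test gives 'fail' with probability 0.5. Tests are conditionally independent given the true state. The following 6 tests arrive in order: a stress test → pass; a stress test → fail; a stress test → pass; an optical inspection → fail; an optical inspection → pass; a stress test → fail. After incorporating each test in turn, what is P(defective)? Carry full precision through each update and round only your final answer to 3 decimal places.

0.480

After a stress test='pass': P(defective) = 0.2·0.6500 / (0.2·0.6500 + 0.5·0.3500) ≈ 0.4262
After a stress test='fail': P(defective) = 0.8·0.4262 / (0.8·0.4262 + 0.5·0.5738) ≈ 0.5431
After a stress test='pass': P(defective) = 0.2·0.5431 / (0.2·0.5431 + 0.5·0.4569) ≈ 0.3222
After an optical inspection='fail': P(defective) = 0.35·0.3222 / (0.35·0.3222 + 0.25·0.6778) ≈ 0.3996
After an optical inspection='pass': P(defective) = 0.65·0.3996 / (0.65·0.3996 + 0.75·0.6004) ≈ 0.3658
After a stress test='fail': P(defective) = 0.8·0.3658 / (0.8·0.3658 + 0.5·0.6342) ≈ 0.4800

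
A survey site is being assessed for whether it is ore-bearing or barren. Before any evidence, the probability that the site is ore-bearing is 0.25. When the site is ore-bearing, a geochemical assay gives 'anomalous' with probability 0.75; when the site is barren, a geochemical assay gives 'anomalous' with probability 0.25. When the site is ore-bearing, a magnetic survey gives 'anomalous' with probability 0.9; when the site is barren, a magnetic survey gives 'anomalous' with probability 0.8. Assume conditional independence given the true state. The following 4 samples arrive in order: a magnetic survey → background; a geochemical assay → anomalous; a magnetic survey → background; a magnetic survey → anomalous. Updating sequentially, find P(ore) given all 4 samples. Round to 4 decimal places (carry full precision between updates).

0.2195

Each posterior becomes the prior for the next update.
After a magnetic survey='background': P(ore) = 0.1·0.2500 / (0.1·0.2500 + 0.2·0.7500) ≈ 0.1429
After a geochemical assay='anomalous': P(ore) = 0.75·0.1429 / (0.75·0.1429 + 0.25·0.8571) ≈ 0.3333
After a magnetic survey='background': P(ore) = 0.1·0.3333 / (0.1·0.3333 + 0.2·0.6667) ≈ 0.2000
After a magnetic survey='anomalous': P(ore) = 0.9·0.2000 / (0.9·0.2000 + 0.8·0.8000) ≈ 0.2195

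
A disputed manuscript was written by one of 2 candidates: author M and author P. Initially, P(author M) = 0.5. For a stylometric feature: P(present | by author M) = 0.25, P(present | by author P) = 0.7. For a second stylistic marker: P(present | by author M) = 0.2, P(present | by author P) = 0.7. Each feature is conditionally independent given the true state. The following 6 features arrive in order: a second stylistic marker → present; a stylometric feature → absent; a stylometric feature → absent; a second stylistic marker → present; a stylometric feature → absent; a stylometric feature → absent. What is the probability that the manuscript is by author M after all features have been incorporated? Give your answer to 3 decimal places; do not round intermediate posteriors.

0.761

After a second stylistic marker='present': P(author M) = 0.2·0.5000 / (0.2·0.5000 + 0.7·0.5000) ≈ 0.2222
After a stylometric feature='absent': P(author M) = 0.75·0.2222 / (0.75·0.2222 + 0.3·0.7778) ≈ 0.4167
After a stylometric feature='absent': P(author M) = 0.75·0.4167 / (0.75·0.4167 + 0.3·0.5833) ≈ 0.6410
After a second stylistic marker='present': P(author M) = 0.2·0.6410 / (0.2·0.6410 + 0.7·0.3590) ≈ 0.3378
After a stylometric feature='absent': P(author M) = 0.75·0.3378 / (0.75·0.3378 + 0.3·0.6622) ≈ 0.5605
After a stylometric feature='absent': P(author M) = 0.75·0.5605 / (0.75·0.5605 + 0.3·0.4395) ≈ 0.7613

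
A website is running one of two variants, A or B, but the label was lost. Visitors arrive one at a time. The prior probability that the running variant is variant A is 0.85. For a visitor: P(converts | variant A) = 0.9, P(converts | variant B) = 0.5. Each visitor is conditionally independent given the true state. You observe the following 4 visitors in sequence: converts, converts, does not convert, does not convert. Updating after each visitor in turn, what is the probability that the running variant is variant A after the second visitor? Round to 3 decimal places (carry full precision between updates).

0.948

Each posterior becomes the prior for the next update.
After 'converts': P(A) = 0.9·0.8500 / (0.9·0.8500 + 0.5·0.1500) ≈ 0.9107
After 'converts': P(A) = 0.9·0.9107 / (0.9·0.9107 + 0.5·0.0893) ≈ 0.9483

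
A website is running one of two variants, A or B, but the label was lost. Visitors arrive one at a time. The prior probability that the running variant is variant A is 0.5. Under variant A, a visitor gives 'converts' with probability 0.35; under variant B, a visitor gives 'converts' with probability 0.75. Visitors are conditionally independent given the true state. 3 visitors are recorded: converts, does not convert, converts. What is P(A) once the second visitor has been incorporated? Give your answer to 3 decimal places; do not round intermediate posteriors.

0.548

After 'converts': P(A) = 0.35·0.5000 / (0.35·0.5000 + 0.75·0.5000) ≈ 0.3182
After 'does not convert': P(A) = 0.65·0.3182 / (0.65·0.3182 + 0.25·0.6818) ≈ 0.5482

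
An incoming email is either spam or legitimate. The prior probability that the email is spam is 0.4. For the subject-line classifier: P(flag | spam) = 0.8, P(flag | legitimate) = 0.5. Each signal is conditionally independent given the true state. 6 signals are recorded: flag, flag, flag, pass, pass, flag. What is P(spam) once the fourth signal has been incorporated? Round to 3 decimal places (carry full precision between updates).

0.522

Apply Bayes' rule sequentially, carrying P(spam) forward.
After 'flag': P(spam) = 0.8·0.4000 / (0.8·0.4000 + 0.5·0.6000) ≈ 0.5161
After 'flag': P(spam) = 0.8·0.5161 / (0.8·0.5161 + 0.5·0.4839) ≈ 0.6305
After 'flag': P(spam) = 0.8·0.6305 / (0.8·0.6305 + 0.5·0.3695) ≈ 0.7320
After 'pass': P(spam) = 0.2·0.7320 / (0.2·0.7320 + 0.5·0.2680) ≈ 0.5220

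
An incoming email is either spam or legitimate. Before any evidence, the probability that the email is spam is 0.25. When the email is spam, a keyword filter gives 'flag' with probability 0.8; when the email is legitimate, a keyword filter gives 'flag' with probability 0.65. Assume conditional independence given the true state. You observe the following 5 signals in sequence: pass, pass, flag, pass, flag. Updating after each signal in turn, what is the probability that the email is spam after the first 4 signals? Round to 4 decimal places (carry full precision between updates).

After 'pass': P(spam) = 0.2·0.2500 / (0.2·0.2500 + 0.35·0.7500) ≈ 0.1600
After 'pass': P(spam) = 0.2·0.1600 / (0.2·0.1600 + 0.35·0.8400) ≈ 0.0982
After 'flag': P(spam) = 0.8·0.0982 / (0.8·0.0982 + 0.65·0.9018) ≈ 0.1181
After 'pass': P(spam) = 0.2·0.1181 / (0.2·0.1181 + 0.35·0.8819) ≈ 0.0711

0.0711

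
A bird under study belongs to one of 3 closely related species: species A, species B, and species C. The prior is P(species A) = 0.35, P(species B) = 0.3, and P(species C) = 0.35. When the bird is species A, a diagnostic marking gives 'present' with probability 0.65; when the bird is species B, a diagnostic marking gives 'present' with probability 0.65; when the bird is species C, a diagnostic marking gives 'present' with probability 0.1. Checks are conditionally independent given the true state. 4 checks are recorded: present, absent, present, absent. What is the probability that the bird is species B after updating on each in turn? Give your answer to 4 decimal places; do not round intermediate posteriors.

After 'present': normaliser = 0.65·0.3500 + 0.65·0.3000 + 0.1·0.3500; P(species A) ≈ 0.4973, P(species B) ≈ 0.4262, P(species C) ≈ 0.0765
After 'absent': normaliser = 0.35·0.4973 + 0.35·0.4262 + 0.9·0.0765; P(species A) ≈ 0.4439, P(species B) ≈ 0.3805, P(species C) ≈ 0.1756
After 'present': normaliser = 0.65·0.4439 + 0.65·0.3805 + 0.1·0.1756; P(species A) ≈ 0.5214, P(species B) ≈ 0.4469, P(species C) ≈ 0.0317
After 'absent': normaliser = 0.35·0.5214 + 0.35·0.4469 + 0.9·0.0317; P(species A) ≈ 0.4966, P(species B) ≈ 0.4257, P(species C) ≈ 0.0777

0.4257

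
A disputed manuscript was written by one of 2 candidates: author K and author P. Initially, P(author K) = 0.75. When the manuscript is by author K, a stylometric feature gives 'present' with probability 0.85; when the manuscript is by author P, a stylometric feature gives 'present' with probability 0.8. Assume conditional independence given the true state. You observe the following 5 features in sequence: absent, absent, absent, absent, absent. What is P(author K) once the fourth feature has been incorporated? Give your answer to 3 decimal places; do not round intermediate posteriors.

After 'absent': P(author K) = 0.15·0.7500 / (0.15·0.7500 + 0.2·0.2500) ≈ 0.6923
After 'absent': P(author K) = 0.15·0.6923 / (0.15·0.6923 + 0.2·0.3077) ≈ 0.6279
After 'absent': P(author K) = 0.15·0.6279 / (0.15·0.6279 + 0.2·0.3721) ≈ 0.5586
After 'absent': P(author K) = 0.15·0.5586 / (0.15·0.5586 + 0.2·0.4414) ≈ 0.4870

0.487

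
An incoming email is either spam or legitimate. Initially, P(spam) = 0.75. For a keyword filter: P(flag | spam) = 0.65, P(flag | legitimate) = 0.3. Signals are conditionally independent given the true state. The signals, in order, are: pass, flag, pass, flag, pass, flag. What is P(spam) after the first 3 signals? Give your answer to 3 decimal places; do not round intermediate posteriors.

0.619

After 'pass': P(spam) = 0.35·0.7500 / (0.35·0.7500 + 0.7·0.2500) ≈ 0.6000
After 'flag': P(spam) = 0.65·0.6000 / (0.65·0.6000 + 0.3·0.4000) ≈ 0.7647
After 'pass': P(spam) = 0.35·0.7647 / (0.35·0.7647 + 0.7·0.2353) ≈ 0.6190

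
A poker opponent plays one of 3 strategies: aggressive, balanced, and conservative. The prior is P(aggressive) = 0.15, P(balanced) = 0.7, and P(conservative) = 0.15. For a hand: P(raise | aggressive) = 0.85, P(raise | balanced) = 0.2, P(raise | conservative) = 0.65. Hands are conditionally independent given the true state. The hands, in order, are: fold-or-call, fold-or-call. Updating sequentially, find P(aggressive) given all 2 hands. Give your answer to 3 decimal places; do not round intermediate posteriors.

After 'fold-or-call': normaliser = 0.15·0.1500 + 0.8·0.7000 + 0.35·0.1500; P(aggressive) ≈ 0.0354, P(balanced) ≈ 0.8819, P(conservative) ≈ 0.0827
After 'fold-or-call': normaliser = 0.15·0.0354 + 0.8·0.8819 + 0.35·0.0827; P(aggressive) ≈ 0.0072, P(balanced) ≈ 0.9537, P(conservative) ≈ 0.0391

0.007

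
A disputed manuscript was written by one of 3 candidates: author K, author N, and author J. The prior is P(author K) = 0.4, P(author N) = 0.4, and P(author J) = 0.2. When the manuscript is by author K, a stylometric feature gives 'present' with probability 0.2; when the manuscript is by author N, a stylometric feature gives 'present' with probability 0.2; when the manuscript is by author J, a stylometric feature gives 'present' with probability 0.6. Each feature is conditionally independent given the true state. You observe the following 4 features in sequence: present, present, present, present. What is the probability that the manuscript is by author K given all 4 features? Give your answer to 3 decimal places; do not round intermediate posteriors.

0.024

After 'present': normaliser = 0.2·0.4000 + 0.2·0.4000 + 0.6·0.2000; P(author K) ≈ 0.2857, P(author N) ≈ 0.2857, P(author J) ≈ 0.4286
After 'present': normaliser = 0.2·0.2857 + 0.2·0.2857 + 0.6·0.4286; P(author K) ≈ 0.1538, P(author N) ≈ 0.1538, P(author J) ≈ 0.6923
After 'present': normaliser = 0.2·0.1538 + 0.2·0.1538 + 0.6·0.6923; P(author K) ≈ 0.0645, P(author N) ≈ 0.0645, P(author J) ≈ 0.8710
After 'present': normaliser = 0.2·0.0645 + 0.2·0.0645 + 0.6·0.8710; P(author K) ≈ 0.0235, P(author N) ≈ 0.0235, P(author J) ≈ 0.9529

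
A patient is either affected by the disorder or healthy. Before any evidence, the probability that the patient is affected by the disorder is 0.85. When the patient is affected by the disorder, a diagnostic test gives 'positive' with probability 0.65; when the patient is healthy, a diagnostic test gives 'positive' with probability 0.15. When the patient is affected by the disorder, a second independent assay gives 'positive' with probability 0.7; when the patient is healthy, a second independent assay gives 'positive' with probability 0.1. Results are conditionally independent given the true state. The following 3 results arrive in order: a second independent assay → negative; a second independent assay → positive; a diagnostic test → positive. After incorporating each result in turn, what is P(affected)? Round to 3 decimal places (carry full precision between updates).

0.983

Apply Bayes' rule sequentially, carrying P(affected) forward.
After a second independent assay='negative': P(affected) = 0.3·0.8500 / (0.3·0.8500 + 0.9·0.1500) ≈ 0.6538
After a second independent assay='positive': P(affected) = 0.7·0.6538 / (0.7·0.6538 + 0.1·0.3462) ≈ 0.9297
After a diagnostic test='positive': P(affected) = 0.65·0.9297 / (0.65·0.9297 + 0.15·0.0703) ≈ 0.9828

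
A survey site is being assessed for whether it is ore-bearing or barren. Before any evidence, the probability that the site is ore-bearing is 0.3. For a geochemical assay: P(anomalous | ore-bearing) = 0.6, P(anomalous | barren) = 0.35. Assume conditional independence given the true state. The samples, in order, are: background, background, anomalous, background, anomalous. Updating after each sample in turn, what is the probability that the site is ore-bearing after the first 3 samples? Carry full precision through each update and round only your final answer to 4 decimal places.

Apply Bayes' rule sequentially, carrying P(ore) forward.
After 'background': P(ore) = 0.4·0.3000 / (0.4·0.3000 + 0.65·0.7000) ≈ 0.2087
After 'background': P(ore) = 0.4·0.2087 / (0.4·0.2087 + 0.65·0.7913) ≈ 0.1396
After 'anomalous': P(ore) = 0.6·0.1396 / (0.6·0.1396 + 0.35·0.8604) ≈ 0.2177

0.2177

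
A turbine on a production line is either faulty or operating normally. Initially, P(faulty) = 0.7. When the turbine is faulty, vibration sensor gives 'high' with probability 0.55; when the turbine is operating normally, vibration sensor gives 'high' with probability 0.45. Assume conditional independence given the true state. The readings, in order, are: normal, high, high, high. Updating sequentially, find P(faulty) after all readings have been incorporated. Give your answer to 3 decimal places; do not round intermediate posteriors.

Apply Bayes' rule sequentially, carrying P(faulty) forward.
After 'normal': P(faulty) = 0.45·0.7000 / (0.45·0.7000 + 0.55·0.3000) ≈ 0.6562
After 'high': P(faulty) = 0.55·0.6562 / (0.55·0.6562 + 0.45·0.3438) ≈ 0.7000
After 'high': P(faulty) = 0.55·0.7000 / (0.55·0.7000 + 0.45·0.3000) ≈ 0.7404
After 'high': P(faulty) = 0.55·0.7404 / (0.55·0.7404 + 0.45·0.2596) ≈ 0.7771

0.777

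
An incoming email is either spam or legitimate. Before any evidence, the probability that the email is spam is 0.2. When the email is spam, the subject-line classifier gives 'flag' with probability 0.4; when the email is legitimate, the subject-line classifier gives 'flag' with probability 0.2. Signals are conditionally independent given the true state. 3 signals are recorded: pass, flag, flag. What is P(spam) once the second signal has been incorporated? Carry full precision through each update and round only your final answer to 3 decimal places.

After 'pass': P(spam) = 0.6·0.2000 / (0.6·0.2000 + 0.8·0.8000) ≈ 0.1579
After 'flag': P(spam) = 0.4·0.1579 / (0.4·0.1579 + 0.2·0.8421) ≈ 0.2727

0.273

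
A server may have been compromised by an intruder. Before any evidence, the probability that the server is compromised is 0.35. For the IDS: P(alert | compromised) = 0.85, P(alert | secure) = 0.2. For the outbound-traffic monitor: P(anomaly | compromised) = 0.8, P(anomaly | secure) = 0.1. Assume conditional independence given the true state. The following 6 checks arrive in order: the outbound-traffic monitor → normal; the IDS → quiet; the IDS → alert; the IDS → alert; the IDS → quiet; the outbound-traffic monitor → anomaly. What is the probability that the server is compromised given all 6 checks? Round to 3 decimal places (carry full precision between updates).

0.378

After the outbound-traffic monitor='normal': P(compromised) = 0.2·0.3500 / (0.2·0.3500 + 0.9·0.6500) ≈ 0.1069
After the IDS='quiet': P(compromised) = 0.15·0.1069 / (0.15·0.1069 + 0.8·0.8931) ≈ 0.0219
After the IDS='alert': P(compromised) = 0.85·0.0219 / (0.85·0.0219 + 0.2·0.9781) ≈ 0.0871
After the IDS='alert': P(compromised) = 0.85·0.0871 / (0.85·0.0871 + 0.2·0.9129) ≈ 0.2884
After the IDS='quiet': P(compromised) = 0.15·0.2884 / (0.15·0.2884 + 0.8·0.7116) ≈ 0.0706
After the outbound-traffic monitor='anomaly': P(compromised) = 0.8·0.0706 / (0.8·0.0706 + 0.1·0.9294) ≈ 0.3781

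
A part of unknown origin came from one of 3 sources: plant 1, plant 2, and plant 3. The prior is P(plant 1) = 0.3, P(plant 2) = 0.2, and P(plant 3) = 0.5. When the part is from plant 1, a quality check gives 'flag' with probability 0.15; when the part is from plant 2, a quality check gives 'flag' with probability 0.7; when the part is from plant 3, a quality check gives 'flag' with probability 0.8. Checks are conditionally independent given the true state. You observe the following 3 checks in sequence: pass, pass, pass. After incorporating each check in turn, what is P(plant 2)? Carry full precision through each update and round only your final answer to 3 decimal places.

After 'pass': normaliser = 0.85·0.3000 + 0.3·0.2000 + 0.2·0.5000; P(plant 1) ≈ 0.6145, P(plant 2) ≈ 0.1446, P(plant 3) ≈ 0.2410
After 'pass': normaliser = 0.85·0.6145 + 0.3·0.1446 + 0.2·0.2410; P(plant 1) ≈ 0.8508, P(plant 2) ≈ 0.0707, P(plant 3) ≈ 0.0785
After 'pass': normaliser = 0.85·0.8508 + 0.3·0.0707 + 0.2·0.0785; P(plant 1) ≈ 0.9515, P(plant 2) ≈ 0.0279, P(plant 3) ≈ 0.0207

0.028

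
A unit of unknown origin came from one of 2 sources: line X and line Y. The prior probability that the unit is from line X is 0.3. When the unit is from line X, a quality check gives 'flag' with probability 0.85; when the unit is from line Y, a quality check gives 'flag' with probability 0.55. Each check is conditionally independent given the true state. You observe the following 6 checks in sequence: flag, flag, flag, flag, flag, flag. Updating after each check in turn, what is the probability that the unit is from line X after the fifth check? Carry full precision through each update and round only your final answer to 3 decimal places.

After 'flag': P(line X) = 0.85·0.3000 / (0.85·0.3000 + 0.55·0.7000) ≈ 0.3984
After 'flag': P(line X) = 0.85·0.3984 / (0.85·0.3984 + 0.55·0.6016) ≈ 0.5058
After 'flag': P(line X) = 0.85·0.5058 / (0.85·0.5058 + 0.55·0.4942) ≈ 0.6127
After 'flag': P(line X) = 0.85·0.6127 / (0.85·0.6127 + 0.55·0.3873) ≈ 0.7097
After 'flag': P(line X) = 0.85·0.7097 / (0.85·0.7097 + 0.55·0.2903) ≈ 0.7907

0.791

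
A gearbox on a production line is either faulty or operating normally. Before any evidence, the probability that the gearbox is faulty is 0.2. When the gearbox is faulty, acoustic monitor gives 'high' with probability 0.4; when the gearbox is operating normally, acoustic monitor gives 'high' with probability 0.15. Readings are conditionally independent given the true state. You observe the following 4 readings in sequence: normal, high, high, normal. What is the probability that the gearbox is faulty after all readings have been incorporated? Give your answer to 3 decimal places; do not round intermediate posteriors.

Each posterior becomes the prior for the next update.
After 'normal': P(faulty) = 0.6·0.2000 / (0.6·0.2000 + 0.85·0.8000) ≈ 0.1500
After 'high': P(faulty) = 0.4·0.1500 / (0.4·0.1500 + 0.15·0.8500) ≈ 0.3200
After 'high': P(faulty) = 0.4·0.3200 / (0.4·0.3200 + 0.15·0.6800) ≈ 0.5565
After 'normal': P(faulty) = 0.6·0.5565 / (0.6·0.5565 + 0.85·0.4435) ≈ 0.4697

0.470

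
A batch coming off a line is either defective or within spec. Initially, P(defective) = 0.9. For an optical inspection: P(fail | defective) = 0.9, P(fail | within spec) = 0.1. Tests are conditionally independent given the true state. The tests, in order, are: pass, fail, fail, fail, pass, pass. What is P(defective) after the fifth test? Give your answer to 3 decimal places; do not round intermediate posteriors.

0.988

After 'pass': P(defective) = 0.1·0.9000 / (0.1·0.9000 + 0.9·0.1000) ≈ 0.5000
After 'fail': P(defective) = 0.9·0.5000 / (0.9·0.5000 + 0.1·0.5000) ≈ 0.9000
After 'fail': P(defective) = 0.9·0.9000 / (0.9·0.9000 + 0.1·0.1000) ≈ 0.9878
After 'fail': P(defective) = 0.9·0.9878 / (0.9·0.9878 + 0.1·0.0122) ≈ 0.9986
After 'pass': P(defective) = 0.1·0.9986 / (0.1·0.9986 + 0.9·0.0014) ≈ 0.9878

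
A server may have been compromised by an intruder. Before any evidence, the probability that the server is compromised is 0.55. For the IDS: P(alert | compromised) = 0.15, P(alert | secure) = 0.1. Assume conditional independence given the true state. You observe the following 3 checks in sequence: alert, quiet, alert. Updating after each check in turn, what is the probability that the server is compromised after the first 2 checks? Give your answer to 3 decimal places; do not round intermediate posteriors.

After 'alert': P(compromised) = 0.15·0.5500 / (0.15·0.5500 + 0.1·0.4500) ≈ 0.6471
After 'quiet': P(compromised) = 0.85·0.6471 / (0.85·0.6471 + 0.9·0.3529) ≈ 0.6339

0.634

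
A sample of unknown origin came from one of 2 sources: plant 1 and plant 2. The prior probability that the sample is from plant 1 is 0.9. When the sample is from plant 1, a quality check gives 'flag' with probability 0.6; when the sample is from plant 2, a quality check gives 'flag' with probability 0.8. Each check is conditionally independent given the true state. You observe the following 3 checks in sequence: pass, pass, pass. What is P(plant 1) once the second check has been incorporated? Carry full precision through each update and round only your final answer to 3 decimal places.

After 'pass': P(plant 1) = 0.4·0.9000 / (0.4·0.9000 + 0.2·0.1000) ≈ 0.9474
After 'pass': P(plant 1) = 0.4·0.9474 / (0.4·0.9474 + 0.2·0.0526) ≈ 0.9730

0.973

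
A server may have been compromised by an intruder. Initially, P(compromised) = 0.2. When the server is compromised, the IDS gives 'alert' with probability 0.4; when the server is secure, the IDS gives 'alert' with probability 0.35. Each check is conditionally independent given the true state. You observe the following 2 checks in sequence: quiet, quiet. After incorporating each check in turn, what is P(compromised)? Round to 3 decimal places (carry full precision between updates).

0.176

Each posterior becomes the prior for the next update.
After 'quiet': P(compromised) = 0.6·0.2000 / (0.6·0.2000 + 0.65·0.8000) ≈ 0.1875
After 'quiet': P(compromised) = 0.6·0.1875 / (0.6·0.1875 + 0.65·0.8125) ≈ 0.1756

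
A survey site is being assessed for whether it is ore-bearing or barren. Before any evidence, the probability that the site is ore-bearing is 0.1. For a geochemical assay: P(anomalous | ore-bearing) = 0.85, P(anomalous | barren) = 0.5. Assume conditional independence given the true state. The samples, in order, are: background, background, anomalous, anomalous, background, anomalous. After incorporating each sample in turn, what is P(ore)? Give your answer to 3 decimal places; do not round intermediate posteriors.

0.015

After 'background': P(ore) = 0.15·0.1000 / (0.15·0.1000 + 0.5·0.9000) ≈ 0.0323
After 'background': P(ore) = 0.15·0.0323 / (0.15·0.0323 + 0.5·0.9677) ≈ 0.0099
After 'anomalous': P(ore) = 0.85·0.0099 / (0.85·0.0099 + 0.5·0.9901) ≈ 0.0167
After 'anomalous': P(ore) = 0.85·0.0167 / (0.85·0.0167 + 0.5·0.9833) ≈ 0.0281
After 'background': P(ore) = 0.15·0.0281 / (0.15·0.0281 + 0.5·0.9719) ≈ 0.0086
After 'anomalous': P(ore) = 0.85·0.0086 / (0.85·0.0086 + 0.5·0.9914) ≈ 0.0145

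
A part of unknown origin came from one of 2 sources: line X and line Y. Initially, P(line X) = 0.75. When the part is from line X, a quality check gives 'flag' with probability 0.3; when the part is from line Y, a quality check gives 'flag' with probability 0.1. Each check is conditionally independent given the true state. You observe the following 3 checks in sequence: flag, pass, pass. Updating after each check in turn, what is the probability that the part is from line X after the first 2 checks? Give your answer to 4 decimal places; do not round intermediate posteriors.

After 'flag': P(line X) = 0.3·0.7500 / (0.3·0.7500 + 0.1·0.2500) ≈ 0.9000
After 'pass': P(line X) = 0.7·0.9000 / (0.7·0.9000 + 0.9·0.1000) ≈ 0.8750

0.8750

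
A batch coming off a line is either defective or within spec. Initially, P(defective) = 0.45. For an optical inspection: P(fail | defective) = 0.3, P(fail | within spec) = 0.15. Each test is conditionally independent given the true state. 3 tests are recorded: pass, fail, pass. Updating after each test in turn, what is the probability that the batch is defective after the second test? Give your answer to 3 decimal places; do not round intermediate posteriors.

After 'pass': P(defective) = 0.7·0.4500 / (0.7·0.4500 + 0.85·0.5500) ≈ 0.4026
After 'fail': P(defective) = 0.3·0.4026 / (0.3·0.4026 + 0.15·0.5974) ≈ 0.5740

0.574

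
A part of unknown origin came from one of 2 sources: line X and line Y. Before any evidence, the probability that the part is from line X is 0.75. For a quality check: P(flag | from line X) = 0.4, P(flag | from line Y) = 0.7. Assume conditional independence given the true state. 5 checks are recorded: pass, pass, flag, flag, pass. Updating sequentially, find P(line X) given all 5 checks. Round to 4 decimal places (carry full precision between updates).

After 'pass': P(line X) = 0.6·0.7500 / (0.6·0.7500 + 0.3·0.2500) ≈ 0.8571
After 'pass': P(line X) = 0.6·0.8571 / (0.6·0.8571 + 0.3·0.1429) ≈ 0.9231
After 'flag': P(line X) = 0.4·0.9231 / (0.4·0.9231 + 0.7·0.0769) ≈ 0.8727
After 'flag': P(line X) = 0.4·0.8727 / (0.4·0.8727 + 0.7·0.1273) ≈ 0.7967
After 'pass': P(line X) = 0.6·0.7967 / (0.6·0.7967 + 0.3·0.2033) ≈ 0.8868

0.8868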